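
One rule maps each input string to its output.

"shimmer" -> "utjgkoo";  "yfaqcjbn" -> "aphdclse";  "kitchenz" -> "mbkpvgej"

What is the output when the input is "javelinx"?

lzcpxkgn

The rule is to take characters alternately from the front and the back (1st, last, 2nd, 2nd-last, ...), then shift every letter 2 places forward in the alphabet (wrapping around).
Working it through for "javelinx": intermediate "jxanviel", final "lzcpxkgn".
(Check on "kitchenz": → "kzintech" → "mbkpvgej" ✓)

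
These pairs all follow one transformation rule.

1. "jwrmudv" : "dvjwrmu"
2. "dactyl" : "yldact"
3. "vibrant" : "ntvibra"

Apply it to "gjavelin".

ingjavel

Rule — move the last 2 characters to the front (rotate right by 2).
For "gjavelin" the result is "ingjavel".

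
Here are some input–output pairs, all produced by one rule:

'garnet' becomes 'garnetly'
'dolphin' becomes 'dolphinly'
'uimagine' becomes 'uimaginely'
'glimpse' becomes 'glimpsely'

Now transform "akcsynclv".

akcsynclvly

Each output is the input with this applied: append "ly".
Applying that to "akcsynclv" gives "akcsynclvly".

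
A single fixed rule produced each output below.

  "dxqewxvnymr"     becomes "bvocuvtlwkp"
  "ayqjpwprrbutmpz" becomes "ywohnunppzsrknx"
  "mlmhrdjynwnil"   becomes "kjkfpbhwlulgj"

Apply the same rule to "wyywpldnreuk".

uwwunjblpcsi

The pattern: shift every letter 2 places backward in the alphabet (wrapping around).
So "wyywpldnreuk" becomes "uwwunjblpcsi".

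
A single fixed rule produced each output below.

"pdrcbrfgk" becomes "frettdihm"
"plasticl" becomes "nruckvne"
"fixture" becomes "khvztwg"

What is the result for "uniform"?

The rule is to swap each adjacent pair of characters (1↔2, 3↔4, ...), then shift every letter 2 places forward in the alphabet (wrapping around).
"uniform" → "nufirom" → "pwhktqo".

pwhktqo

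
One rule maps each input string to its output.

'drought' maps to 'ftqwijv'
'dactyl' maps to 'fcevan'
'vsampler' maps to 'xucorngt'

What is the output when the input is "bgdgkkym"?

Each output is the input with this applied: shift every letter 2 places forward in the alphabet (wrapping around).
For "bgdgkkym" the result is "difimmao".

difimmao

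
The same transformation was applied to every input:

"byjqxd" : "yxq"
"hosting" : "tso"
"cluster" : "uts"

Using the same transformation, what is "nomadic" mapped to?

onm

The pattern: sort the characters into reverse alphabetical order, then keep only the first 3 characters.
Applying both steps to "nomadic": "onmidca", then "onm".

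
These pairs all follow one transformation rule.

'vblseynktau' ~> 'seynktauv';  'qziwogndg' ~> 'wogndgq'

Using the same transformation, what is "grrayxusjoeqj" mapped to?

In each case the input is transformed by: move the first character to the end, then delete the first 2 characters.
For "grrayxusjoeqj", step one produces "rrayxusjoeqjg"; step two turns that into "ayxusjoeqjg".

ayxusjoeqjg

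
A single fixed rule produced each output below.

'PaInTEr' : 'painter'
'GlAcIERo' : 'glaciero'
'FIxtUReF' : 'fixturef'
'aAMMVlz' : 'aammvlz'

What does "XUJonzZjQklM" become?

xujonzzjqklm

In each case the input is transformed by: convert every letter to lowercase.
So "XUJonzZjQklM" becomes "xujonzzjqklm".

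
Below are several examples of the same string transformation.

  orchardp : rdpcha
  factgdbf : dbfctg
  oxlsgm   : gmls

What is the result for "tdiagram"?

Rule — delete the first 2 characters, then swap the front and back halves of the string.
For "tdiagram", step one produces "iagram"; step two turns that into "ramiag".
(Check on "oxlsgm": → "lsgm" → "gmls" ✓)

ramiag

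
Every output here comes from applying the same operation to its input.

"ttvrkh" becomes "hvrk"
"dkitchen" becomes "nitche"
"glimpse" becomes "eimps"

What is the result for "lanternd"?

Each output is the input with this applied: delete the first 2 characters, then move the last character to the front.
Applying both steps to "lanternd": "nternd", then "dntern".
(Check on "dkitchen": → "itchen" → "nitche" ✓)

dntern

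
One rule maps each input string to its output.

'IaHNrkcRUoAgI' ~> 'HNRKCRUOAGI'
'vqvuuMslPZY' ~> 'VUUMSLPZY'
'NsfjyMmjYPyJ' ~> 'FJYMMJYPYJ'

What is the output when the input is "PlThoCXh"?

In each case the input is transformed by: delete the first 2 characters, then convert every letter to uppercase.
For "PlThoCXh", step one produces "ThoCXh"; step two turns that into "THOCXH".

THOCXH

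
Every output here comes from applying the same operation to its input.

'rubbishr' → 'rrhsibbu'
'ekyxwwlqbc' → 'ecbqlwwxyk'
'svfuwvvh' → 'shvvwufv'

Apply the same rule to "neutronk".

Rule — move the first character to the end, then reverse the string.
On "neutronk" that produces "nknortue".
(Check on "ekyxwwlqbc": → "kyxwwlqbce" → "ecbqlwwxyk" ✓)

nknortue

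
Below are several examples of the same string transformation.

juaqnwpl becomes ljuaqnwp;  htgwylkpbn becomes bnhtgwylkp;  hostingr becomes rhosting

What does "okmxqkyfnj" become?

njokmxqkyf

What's happening: move the first 3 characters to the end (rotate left by 3), then swap the front and back halves of the string.
On "okmxqkyfnj": the first step gives "xqkyfnjokm", and the second then gives "njokmxqkyf".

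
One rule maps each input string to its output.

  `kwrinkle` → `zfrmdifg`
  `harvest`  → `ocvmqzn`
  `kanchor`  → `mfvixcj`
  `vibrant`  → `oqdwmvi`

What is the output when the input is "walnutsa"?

vrvgipon

The rule is to move the last character to the front, then shift every letter 5 places backward in the alphabet (wrapping around).
Working it through for "walnutsa": intermediate "awalnuts", final "vrvgipon".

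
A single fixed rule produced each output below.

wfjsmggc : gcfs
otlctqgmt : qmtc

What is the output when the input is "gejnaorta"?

Looking at the pairs, the operation is to keep every other character starting from the second (positions 2nd, 4th, 6th, ...), then move the last 2 characters to the front (rotate right by 2).
Applying both steps to "gejnaorta": "enot", then "oten".

oten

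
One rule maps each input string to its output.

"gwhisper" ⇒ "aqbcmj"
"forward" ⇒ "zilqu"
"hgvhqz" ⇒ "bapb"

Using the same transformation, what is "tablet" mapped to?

What's happening: shift every letter 6 places backward in the alphabet (wrapping around), then delete the last 2 characters.
Applying both steps to "tablet": "nuvfyn", then "nuvf".

nuvf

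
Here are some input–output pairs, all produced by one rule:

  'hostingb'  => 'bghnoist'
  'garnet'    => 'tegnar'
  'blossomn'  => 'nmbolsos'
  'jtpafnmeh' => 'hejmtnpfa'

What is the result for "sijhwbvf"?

Looking at the pairs, the operation is to move the last character to the front, then take characters alternately from the front and the back (1st, last, 2nd, 2nd-last, ...).
Applying that to "sijhwbvf" gives "fvsbiwjh".

fvsbiwjh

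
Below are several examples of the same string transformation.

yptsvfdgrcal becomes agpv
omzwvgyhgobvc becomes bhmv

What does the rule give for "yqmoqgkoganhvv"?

noqqv

The pattern: keep one character in every 3, starting at position 2 (positions 2nd, 5th, 8th, ...), then sort the characters into alphabetical order.
For "yqmoqgkoganhvv", step one produces "qqonv"; step two turns that into "noqqv".
(Check on "omzwvgyhgobvc": → "mvhb" → "bhmv" ✓)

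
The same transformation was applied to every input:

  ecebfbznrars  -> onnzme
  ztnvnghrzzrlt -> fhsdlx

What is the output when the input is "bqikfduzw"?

The pattern: shift every letter 12 places forward in the alphabet (wrapping around), then keep every other character starting from the second (positions 2nd, 4th, 6th, ...).
Applying that to "bqikfduzw" gives "cwpl".

cwpl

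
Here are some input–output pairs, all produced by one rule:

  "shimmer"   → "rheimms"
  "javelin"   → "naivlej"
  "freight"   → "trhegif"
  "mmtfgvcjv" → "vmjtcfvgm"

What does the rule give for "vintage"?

eignatv

The rule is to take characters alternately from the front and the back (1st, last, 2nd, 2nd-last, ...), then move the first character to the end.
"vintage" → "veignat" → "eignatv".
(Check on "mmtfgvcjv": → "mvmjtcfvg" → "vmjtcfvgm" ✓)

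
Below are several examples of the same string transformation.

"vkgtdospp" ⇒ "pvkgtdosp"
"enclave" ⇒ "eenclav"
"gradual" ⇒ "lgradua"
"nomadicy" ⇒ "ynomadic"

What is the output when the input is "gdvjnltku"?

ugdvjnltk

The pattern: move the last character to the front.
On "gdvjnltku" that produces "ugdvjnltk".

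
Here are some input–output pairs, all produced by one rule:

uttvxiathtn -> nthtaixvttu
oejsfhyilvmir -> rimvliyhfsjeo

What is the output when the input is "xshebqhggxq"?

The transformation: reverse the string.
For "xshebqhggxq" the result is "qxgghqbehsx".

qxgghqbehsx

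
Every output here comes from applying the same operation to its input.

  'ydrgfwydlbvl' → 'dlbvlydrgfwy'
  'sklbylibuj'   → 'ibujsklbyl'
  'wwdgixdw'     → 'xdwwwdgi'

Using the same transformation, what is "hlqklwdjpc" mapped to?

djpchlqklw

Each output is the input with this applied: swap the front and back halves of the string, then move the first character to the end.
Starting from "hlqklwdjpc": after the first operation, "wdjpchlqkl"; after the second, "djpchlqklw".
(Check on "ydrgfwydlbvl": → "ydlbvlydrgfw" → "dlbvlydrgfwy" ✓)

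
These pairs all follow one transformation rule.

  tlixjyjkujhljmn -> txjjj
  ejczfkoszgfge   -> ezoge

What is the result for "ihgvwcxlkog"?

ivxo

The rule is to keep one character in every 3, starting at position 1 (positions 1st, 4th, 7th, ...).
For "ihgvwcxlkog" the result is "ivxo".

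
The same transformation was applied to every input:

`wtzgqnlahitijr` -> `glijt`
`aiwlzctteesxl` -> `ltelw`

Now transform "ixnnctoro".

The rule is to move the first 3 characters to the end (rotate left by 3), then keep one character in every 3, starting at position 1 (positions 1st, 4th, 7th, ...).
On "ixnnctoro": the first step gives "nctoroixn", and the second then gives "noi".
(Check on "wtzgqnlahitijr": → "gqnlahitijrwtz" → "glijt" ✓)

noi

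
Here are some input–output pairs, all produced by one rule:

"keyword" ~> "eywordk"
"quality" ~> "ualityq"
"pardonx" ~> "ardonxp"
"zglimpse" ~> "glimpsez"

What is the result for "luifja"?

The transformation: move the first character to the end.
For "luifja" the result is "uifjal".

uifjal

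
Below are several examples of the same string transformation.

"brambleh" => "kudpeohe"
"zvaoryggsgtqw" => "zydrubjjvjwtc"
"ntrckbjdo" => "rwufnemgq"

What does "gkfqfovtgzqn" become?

qnitirywjctj

The transformation: swap the first and last characters, then shift every letter 3 places forward in the alphabet (wrapping around).
"gkfqfovtgzqn" → "qnitirywjctj".
(Check on "brambleh": → "hrambleb" → "kudpeohe" ✓)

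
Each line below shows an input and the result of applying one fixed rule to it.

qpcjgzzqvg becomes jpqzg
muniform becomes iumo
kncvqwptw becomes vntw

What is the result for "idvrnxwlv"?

The transformation: keep every other character starting from the second (positions 2nd, 4th, 6th, ...), then swap each adjacent pair of characters (1↔2, 3↔4, ...).
Working it through for "idvrnxwlv": intermediate "drxl", final "rdlx".
(Check on "kncvqwptw": → "nvwt" → "vntw" ✓)

rdlx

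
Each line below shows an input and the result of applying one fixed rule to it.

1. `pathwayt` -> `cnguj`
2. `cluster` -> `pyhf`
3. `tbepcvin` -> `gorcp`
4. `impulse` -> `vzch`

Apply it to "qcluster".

The rule is to delete the last 3 characters, then shift every letter 13 places forward in the alphabet (wrapping around) — i.e. ROT13.
Starting from "qcluster": after the first operation, "qclus"; after the second, "dpyhf".

dpyhf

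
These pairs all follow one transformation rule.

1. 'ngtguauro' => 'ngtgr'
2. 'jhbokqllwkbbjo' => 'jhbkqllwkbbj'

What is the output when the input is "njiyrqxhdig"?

Rule — remove every vowel.
Doing the same to "njiyrqxhdig": "njyrqxhdg".

njyrqxhdg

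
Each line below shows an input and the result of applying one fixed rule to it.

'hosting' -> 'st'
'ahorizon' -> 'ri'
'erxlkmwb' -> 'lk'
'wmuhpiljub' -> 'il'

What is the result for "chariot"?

In each case the input is transformed by: move the last 3 characters to the front (rotate right by 3), then keep only the last 2 characters.
For "chariot", step one produces "iotchar"; step two turns that into "ar".

ar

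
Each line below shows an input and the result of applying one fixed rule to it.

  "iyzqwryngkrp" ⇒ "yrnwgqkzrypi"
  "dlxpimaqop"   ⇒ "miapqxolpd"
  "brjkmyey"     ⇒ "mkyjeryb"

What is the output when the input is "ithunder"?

Looking at the pairs, the operation is to swap the front and back halves of the string, then take characters alternately from the front and the back (1st, last, 2nd, 2nd-last, ...).
Applying both steps to "ithunder": "nderithu", then "nudhetri".

nudhetri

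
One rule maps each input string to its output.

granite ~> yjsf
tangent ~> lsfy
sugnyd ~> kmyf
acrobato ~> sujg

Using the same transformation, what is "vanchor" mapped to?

nsfu

Rule — shift every letter 8 places backward in the alphabet (wrapping around), then keep only the first 4 characters.
On "vanchor": the first step gives "nsfuzgj", and the second then gives "nsfu".
(Check on "granite": → "yjsfalw" → "yjsf" ✓)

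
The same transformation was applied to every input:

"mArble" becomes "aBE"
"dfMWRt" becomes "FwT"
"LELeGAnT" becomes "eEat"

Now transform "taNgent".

AGN

The rule is to flip the case of every letter, then keep every other character starting from the second (positions 2nd, 4th, 6th, ...).
On "taNgent" that produces "AGN".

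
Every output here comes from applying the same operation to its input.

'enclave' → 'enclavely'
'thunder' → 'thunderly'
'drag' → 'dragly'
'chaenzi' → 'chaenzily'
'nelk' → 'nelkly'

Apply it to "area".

arealy

The transformation: append "ly".
For "area" the result is "arealy".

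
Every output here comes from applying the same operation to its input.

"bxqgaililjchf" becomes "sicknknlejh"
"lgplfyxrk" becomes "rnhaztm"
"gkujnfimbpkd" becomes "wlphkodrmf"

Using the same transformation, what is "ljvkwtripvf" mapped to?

xmyvtkrxh

Each output is the input with this applied: shift every letter 2 places forward in the alphabet (wrapping around), then delete the first 2 characters.
Working it through for "ljvkwtripvf": intermediate "nlxmyvtkrxh", final "xmyvtkrxh".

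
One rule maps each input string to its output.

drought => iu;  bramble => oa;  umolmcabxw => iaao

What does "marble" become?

ao

Looking at the pairs, the operation is to shift every letter 12 places backward in the alphabet (wrapping around), then keep only the vowels.
On "marble": the first step gives "aofpzs", and the second then gives "ao".
(Check on "drought": → "rfciuvh" → "iu" ✓)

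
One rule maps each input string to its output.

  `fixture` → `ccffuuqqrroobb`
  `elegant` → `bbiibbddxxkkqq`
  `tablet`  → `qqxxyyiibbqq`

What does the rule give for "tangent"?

The transformation: double every character, then shift every letter 3 places backward in the alphabet (wrapping around).
"tangent" → "ttaannggeenntt" → "qqxxkkddbbkkqq".

qqxxkkddbbkkqq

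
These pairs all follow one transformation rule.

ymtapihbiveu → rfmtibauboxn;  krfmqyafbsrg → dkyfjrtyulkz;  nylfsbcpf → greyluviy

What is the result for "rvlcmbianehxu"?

In each case the input is transformed by: shift every letter 7 places backward in the alphabet (wrapping around).
Applying that to "rvlcmbianehxu" gives "koevfubtgxaqn".

koevfubtgxaqn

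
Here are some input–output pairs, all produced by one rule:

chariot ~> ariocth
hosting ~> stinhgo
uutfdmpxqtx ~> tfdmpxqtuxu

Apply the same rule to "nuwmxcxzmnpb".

wmxcxzmnpnbu

The rule is to swap the first and last characters, then move the first 2 characters to the end (rotate left by 2).
On "nuwmxcxzmnpb": the first step gives "buwmxcxzmnpn", and the second then gives "wmxcxzmnpnbu".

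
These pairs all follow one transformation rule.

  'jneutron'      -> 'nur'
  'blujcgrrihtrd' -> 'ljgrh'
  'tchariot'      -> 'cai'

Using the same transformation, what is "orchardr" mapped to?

rhr

In each case the input is transformed by: keep every other character starting from the second (positions 2nd, 4th, 6th, ...), then delete the last character.
Applying both steps to "orchardr": "rhrr", then "rhr".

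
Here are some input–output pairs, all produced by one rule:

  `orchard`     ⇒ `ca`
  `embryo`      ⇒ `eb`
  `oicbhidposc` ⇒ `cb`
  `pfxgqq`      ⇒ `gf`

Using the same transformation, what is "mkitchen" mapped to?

ec

Looking at the pairs, the operation is to sort the characters into reverse alphabetical order, then keep only the last 2 characters.
On "mkitchen" that produces "ec".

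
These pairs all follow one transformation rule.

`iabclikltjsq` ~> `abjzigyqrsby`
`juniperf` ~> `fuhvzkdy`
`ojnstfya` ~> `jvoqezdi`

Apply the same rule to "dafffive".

The rule is to swap the front and back halves of the string, then shift every letter 10 places backward in the alphabet (wrapping around).
Doing the same to "dafffive": "vylutqvv".

vylutqvv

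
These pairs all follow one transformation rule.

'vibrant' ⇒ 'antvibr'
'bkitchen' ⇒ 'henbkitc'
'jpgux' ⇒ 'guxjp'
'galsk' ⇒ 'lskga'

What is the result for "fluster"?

terflus

The rule is to move the last 3 characters to the front (rotate right by 3).
"fluster" → "terflus".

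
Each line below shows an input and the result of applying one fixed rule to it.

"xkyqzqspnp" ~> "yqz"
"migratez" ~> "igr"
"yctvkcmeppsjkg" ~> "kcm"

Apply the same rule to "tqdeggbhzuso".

In each case the input is transformed by: swap the front and back halves of the string, then keep only the last 3 characters.
On "tqdeggbhzuso": the first step gives "bhzusotqdegg", and the second then gives "egg".

egg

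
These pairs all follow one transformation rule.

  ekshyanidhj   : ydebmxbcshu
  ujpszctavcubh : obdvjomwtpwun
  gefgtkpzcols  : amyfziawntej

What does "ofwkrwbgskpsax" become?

Each output is the input with this applied: shift every letter 6 places backward in the alphabet (wrapping around), then take characters alternately from the front and the back (1st, last, 2nd, 2nd-last, ...).
Working it through for "ofwkrwbgskpsax": intermediate "izqelqvamejmur", final "irzuqmejleqmva".

irzuqmejleqmva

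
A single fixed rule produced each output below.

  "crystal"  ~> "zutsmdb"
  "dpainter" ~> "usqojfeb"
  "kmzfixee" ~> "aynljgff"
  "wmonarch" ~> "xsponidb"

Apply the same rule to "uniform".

vsponjg

In each case the input is transformed by: sort the characters into reverse alphabetical order, then shift every letter 1 place forward in the alphabet (wrapping around).
Applying both steps to "uniform": "uronmif", then "vsponjg".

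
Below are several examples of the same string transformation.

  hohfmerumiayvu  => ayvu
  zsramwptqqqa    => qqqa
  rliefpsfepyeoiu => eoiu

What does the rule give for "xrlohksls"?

ksls

What's happening: keep only the last 4 characters.
For "xrlohksls" the result is "ksls".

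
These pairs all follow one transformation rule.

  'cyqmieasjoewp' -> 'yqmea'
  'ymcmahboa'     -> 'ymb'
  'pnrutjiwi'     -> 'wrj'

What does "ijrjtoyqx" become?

yrj

Looking at the pairs, the operation is to sort the characters into reverse alphabetical order, then keep one character in every 3, starting at position 1 (positions 1st, 4th, 7th, ...).
"ijrjtoyqx" → "yxtrqojji" → "yrj".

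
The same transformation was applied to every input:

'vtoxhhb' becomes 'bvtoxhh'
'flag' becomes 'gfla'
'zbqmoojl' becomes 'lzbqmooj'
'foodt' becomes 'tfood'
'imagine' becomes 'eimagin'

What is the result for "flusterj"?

The pattern: move the last character to the front.
"flusterj" → "jfluster".

jfluster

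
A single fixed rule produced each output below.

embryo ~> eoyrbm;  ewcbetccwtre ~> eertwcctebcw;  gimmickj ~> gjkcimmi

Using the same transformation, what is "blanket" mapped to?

bteknal

What's happening: reverse the string, then move the last character to the front.
Working it through for "blanket": intermediate "teknalb", final "bteknal".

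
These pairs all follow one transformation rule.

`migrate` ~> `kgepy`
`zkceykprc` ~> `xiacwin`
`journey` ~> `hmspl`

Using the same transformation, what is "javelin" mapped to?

What's happening: shift every letter 2 places backward in the alphabet (wrapping around), then delete the last 2 characters.
"javelin" → "hytcjgl" → "hytcj".

hytcj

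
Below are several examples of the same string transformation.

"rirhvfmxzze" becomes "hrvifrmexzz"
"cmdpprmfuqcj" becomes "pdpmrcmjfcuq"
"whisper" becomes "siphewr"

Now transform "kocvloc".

The transformation: move the first 3 characters to the end (rotate left by 3), then take characters alternately from the front and the back (1st, last, 2nd, 2nd-last, ...).
"kocvloc" → "vlockoc" → "vclookc".
(Check on "cmdpprmfuqcj": → "pprmfuqcjcmd" → "pdpmrcmjfcuq" ✓)

vclookc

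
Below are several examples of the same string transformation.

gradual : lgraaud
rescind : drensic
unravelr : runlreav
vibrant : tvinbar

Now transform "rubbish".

hrusbib

Looking at the pairs, the operation is to swap the first and last characters, then take characters alternately from the front and the back (1st, last, 2nd, 2nd-last, ...).
Applying both steps to "rubbish": "hubbisr", then "hrusbib".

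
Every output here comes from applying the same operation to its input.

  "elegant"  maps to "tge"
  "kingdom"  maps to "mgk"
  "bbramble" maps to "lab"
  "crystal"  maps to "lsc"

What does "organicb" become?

Each output is the input with this applied: keep one character in every 3, starting at position 1 (positions 1st, 4th, 7th, ...), then reverse the string.
Applying both steps to "organicb": "oac", then "cao".
(Check on "bbramble": → "bal" → "lab" ✓)

cao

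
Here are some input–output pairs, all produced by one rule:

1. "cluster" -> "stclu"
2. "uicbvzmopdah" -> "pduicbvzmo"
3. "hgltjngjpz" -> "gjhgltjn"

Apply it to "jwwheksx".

The rule is to delete the last 2 characters, then move the last 2 characters to the front (rotate right by 2).
Starting from "jwwheksx": after the first operation, "jwwhek"; after the second, "ekjwwh".

ekjwwh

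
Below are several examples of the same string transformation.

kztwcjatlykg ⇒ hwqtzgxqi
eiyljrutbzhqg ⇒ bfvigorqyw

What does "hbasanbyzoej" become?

The transformation: shift every letter 3 places backward in the alphabet (wrapping around), then delete the last 3 characters.
On "hbasanbyzoej": the first step gives "eyxpxkyvwlbg", and the second then gives "eyxpxkyvw".

eyxpxkyvw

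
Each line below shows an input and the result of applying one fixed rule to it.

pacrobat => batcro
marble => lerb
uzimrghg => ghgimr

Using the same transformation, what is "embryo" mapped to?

In each case the input is transformed by: delete the first 2 characters, then swap the front and back halves of the string.
On "embryo" that produces "yobr".

yobr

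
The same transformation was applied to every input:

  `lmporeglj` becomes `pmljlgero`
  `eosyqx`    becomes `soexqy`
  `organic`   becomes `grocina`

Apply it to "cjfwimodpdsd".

Each output is the input with this applied: reverse the string, then move the last 3 characters to the front (rotate right by 3).
Starting from "cjfwimodpdsd": after the first operation, "dsdpdomiwfjc"; after the second, "fjcdsdpdomiw".

fjcdsdpdomiw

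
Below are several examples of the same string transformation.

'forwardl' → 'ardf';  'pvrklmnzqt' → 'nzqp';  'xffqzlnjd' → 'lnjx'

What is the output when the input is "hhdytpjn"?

Looking at the pairs, the operation is to swap the first and last characters, then keep only the last 4 characters.
Applying that to "hhdytpjn" gives "tpjh".

tpjh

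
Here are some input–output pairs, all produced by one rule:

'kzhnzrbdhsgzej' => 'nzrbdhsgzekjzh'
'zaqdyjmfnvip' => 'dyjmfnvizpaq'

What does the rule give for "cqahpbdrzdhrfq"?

Rule — swap the first and last characters, then move the first 3 characters to the end (rotate left by 3).
"cqahpbdrzdhrfq" → "qqahpbdrzdhrfc" → "hpbdrzdhrfcqqa".

hpbdrzdhrfcqqa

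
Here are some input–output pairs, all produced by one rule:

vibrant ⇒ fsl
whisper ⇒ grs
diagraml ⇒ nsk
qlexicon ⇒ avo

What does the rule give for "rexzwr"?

boh

The transformation: shift every letter 10 places forward in the alphabet (wrapping around), then keep only the first 3 characters.
"rexzwr" → "bohjgb" → "boh".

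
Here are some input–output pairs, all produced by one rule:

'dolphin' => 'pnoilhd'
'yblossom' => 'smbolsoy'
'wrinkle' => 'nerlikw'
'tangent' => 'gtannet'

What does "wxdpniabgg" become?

The pattern: take characters alternately from the front and the back (1st, last, 2nd, 2nd-last, ...), then swap the first and last characters.
Working it through for "wxdpniabgg": intermediate "wgxgdbpani", final "igxgdbpanw".

igxgdbpanw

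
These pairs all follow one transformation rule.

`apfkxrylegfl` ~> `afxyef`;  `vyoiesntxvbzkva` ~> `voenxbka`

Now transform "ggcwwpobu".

In each case the input is transformed by: keep every other character starting from the first (positions 1st, 3rd, 5th, ...).
On "ggcwwpobu" that produces "gcwou".

gcwou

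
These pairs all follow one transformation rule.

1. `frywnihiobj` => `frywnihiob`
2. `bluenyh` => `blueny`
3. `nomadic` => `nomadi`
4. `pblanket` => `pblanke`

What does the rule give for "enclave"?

Rule — delete the last character.
So "enclave" becomes "enclav".

enclav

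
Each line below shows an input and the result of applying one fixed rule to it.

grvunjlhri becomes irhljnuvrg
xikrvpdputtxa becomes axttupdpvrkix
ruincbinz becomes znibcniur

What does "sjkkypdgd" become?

The rule is to reverse the string.
"sjkkypdgd" → "dgdpykkjs".

dgdpykkjs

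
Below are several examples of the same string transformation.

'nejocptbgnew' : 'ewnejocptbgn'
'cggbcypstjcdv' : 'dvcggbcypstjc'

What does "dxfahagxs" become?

The pattern: move the last 2 characters to the front (rotate right by 2).
"dxfahagxs" → "xsdxfahag".

xsdxfahag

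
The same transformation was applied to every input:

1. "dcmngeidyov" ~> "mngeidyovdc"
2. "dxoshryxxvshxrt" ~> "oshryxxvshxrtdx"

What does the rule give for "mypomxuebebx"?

pomxuebebxmy

What's happening: move the first 2 characters to the end (rotate left by 2).
Applying that to "mypomxuebebx" gives "pomxuebebxmy".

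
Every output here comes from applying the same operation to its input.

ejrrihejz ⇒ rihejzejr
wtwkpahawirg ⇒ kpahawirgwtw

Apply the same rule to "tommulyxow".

The rule is to move the first 3 characters to the end (rotate left by 3).
For "tommulyxow" the result is "mulyxowtom".

mulyxowtom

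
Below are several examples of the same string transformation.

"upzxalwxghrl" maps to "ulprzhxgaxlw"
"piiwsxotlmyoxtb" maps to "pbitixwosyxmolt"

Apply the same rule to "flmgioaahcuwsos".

fslomsgwiuocaha

In each case the input is transformed by: take characters alternately from the front and the back (1st, last, 2nd, 2nd-last, ...).
Applying that to "flmgioaahcuwsos" gives "fslomsgwiuocaha".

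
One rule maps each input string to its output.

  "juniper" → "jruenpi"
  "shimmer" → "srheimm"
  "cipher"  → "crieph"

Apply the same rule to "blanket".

The transformation: take characters alternately from the front and the back (1st, last, 2nd, 2nd-last, ...).
For "blanket" the result is "btleakn".

btleakn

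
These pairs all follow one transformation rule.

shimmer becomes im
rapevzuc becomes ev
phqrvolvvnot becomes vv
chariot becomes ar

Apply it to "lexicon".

The pattern: move the last 3 characters to the front (rotate right by 3), then keep only the last 2 characters.
On "lexicon": the first step gives "conlexi", and the second then gives "xi".

xi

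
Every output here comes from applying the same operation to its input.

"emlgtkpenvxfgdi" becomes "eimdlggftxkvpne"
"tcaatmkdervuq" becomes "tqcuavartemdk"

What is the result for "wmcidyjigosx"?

Looking at the pairs, the operation is to take characters alternately from the front and the back (1st, last, 2nd, 2nd-last, ...).
Applying that to "wmcidyjigosx" gives "wxmscoigdiyj".

wxmscoigdiyj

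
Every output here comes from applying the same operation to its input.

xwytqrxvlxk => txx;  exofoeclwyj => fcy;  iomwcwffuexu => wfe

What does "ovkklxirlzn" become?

kiz

Looking at the pairs, the operation is to delete the first 3 characters, then keep one character in every 3, starting at position 1 (positions 1st, 4th, 7th, ...).
For "ovkklxirlzn", step one produces "klxirlzn"; step two turns that into "kiz".
(Check on "xwytqrxvlxk": → "tqrxvlxk" → "txx" ✓)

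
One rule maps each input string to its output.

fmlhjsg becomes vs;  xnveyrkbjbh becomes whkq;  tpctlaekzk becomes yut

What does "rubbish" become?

The rule is to shift every letter 9 places forward in the alphabet (wrapping around), then keep one character in every 3, starting at position 2 (positions 2nd, 5th, 8th, ...).
Starting from "rubbish": after the first operation, "adkkrbq"; after the second, "dr".

dr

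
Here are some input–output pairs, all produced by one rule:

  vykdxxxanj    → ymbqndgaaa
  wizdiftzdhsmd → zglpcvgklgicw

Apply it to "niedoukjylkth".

Each output is the input with this applied: shift every letter 3 places forward in the alphabet (wrapping around), then take characters alternately from the front and the back (1st, last, 2nd, 2nd-last, ...).
For "niedoukjylkth", step one produces "qlhgrxnmbonwk"; step two turns that into "qklwhngorbxmn".

qklwhngorbxmn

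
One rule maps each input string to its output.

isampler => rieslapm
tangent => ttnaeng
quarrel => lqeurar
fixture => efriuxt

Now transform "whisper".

Rule — take characters alternately from the front and the back (1st, last, 2nd, 2nd-last, ...), then swap each adjacent pair of characters (1↔2, 3↔4, ...).
Starting from "whisper": after the first operation, "wrheips"; after the second, "rwehpis".

rwehpis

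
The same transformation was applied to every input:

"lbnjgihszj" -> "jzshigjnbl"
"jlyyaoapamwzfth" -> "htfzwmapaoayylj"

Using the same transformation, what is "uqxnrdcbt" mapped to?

tbcdrnxqu

Rule — reverse the string.
Doing the same to "uqxnrdcbt": "tbcdrnxqu".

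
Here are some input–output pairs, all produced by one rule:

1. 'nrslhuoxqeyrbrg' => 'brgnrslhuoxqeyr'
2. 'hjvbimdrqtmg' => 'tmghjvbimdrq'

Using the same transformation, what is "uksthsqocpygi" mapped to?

ygiuksthsqocp

Rule — move the last 3 characters to the front (rotate right by 3).
On "uksthsqocpygi" that produces "ygiuksthsqocp".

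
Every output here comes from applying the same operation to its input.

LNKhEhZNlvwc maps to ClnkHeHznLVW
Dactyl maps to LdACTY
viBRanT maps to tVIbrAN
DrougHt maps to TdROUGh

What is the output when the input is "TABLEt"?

Each output is the input with this applied: flip the case of every letter, then move the last character to the front.
Working it through for "TABLEt": intermediate "tableT", final "Ttable".
(Check on "DrougHt": → "dROUGhT" → "TdROUGh" ✓)

Ttable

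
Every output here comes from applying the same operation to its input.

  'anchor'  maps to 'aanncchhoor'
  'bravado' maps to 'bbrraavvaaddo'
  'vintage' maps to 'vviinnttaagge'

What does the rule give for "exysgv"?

eexxyyssggv

The rule is to double every character, then delete the last character.
On "exysgv": the first step gives "eexxyyssggvv", and the second then gives "eexxyyssggv".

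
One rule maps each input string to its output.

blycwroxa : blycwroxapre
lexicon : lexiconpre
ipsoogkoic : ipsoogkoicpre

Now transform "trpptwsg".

trpptwsgpre

The rule is to append "pre".
On "trpptwsg" that produces "trpptwsgpre".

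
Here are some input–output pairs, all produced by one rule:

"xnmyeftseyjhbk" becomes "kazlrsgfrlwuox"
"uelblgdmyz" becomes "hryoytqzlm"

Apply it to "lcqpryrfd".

Rule — shift every letter 13 places forward in the alphabet (wrapping around) — i.e. ROT13.
On "lcqpryrfd" that produces "ypdcelesq".

ypdcelesq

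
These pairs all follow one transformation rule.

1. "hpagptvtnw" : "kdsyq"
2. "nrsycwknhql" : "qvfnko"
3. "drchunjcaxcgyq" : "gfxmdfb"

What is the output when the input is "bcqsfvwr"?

The pattern: shift every letter 3 places forward in the alphabet (wrapping around), then keep every other character starting from the first (positions 1st, 3rd, 5th, ...).
"bcqsfvwr" → "etiz".
(Check on "drchunjcaxcgyq": → "gufkxqmfdafjbt" → "gfxmdfb" ✓)

etiz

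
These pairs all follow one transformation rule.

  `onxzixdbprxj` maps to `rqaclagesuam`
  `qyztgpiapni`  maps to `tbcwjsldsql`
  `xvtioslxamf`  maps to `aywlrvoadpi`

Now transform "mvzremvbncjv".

pycuhpyeqfmy

The rule is to shift every letter 3 places forward in the alphabet (wrapping around).
Applying that to "mvzremvbncjv" gives "pycuhpyeqfmy".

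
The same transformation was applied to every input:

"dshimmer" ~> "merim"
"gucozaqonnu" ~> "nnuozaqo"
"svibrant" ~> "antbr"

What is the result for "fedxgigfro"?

In each case the input is transformed by: delete the first 3 characters, then move the last 3 characters to the front (rotate right by 3).
"fedxgigfro" → "xgigfro" → "froxgig".

froxgig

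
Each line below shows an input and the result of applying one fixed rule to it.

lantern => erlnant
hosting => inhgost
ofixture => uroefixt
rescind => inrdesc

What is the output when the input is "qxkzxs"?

zxqsxk

What's happening: swap the first and last characters, then move the last 3 characters to the front (rotate right by 3).
Working it through for "qxkzxs": intermediate "sxkzxq", final "zxqsxk".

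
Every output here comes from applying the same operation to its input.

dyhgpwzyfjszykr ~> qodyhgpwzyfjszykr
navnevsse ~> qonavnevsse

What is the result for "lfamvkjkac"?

The transformation: prepend "qo".
On "lfamvkjkac" that produces "qolfamvkjkac".

qolfamvkjkac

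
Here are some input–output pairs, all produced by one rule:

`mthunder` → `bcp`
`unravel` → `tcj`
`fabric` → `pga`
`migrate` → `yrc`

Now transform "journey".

lcw

The transformation: shift every letter 2 places backward in the alphabet (wrapping around), then keep only the last 3 characters.
Working it through for "journey": intermediate "hmsplcw", final "lcw".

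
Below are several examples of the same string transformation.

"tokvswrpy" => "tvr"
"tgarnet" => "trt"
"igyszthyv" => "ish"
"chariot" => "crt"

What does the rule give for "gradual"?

What's happening: keep one character in every 3, starting at position 1 (positions 1st, 4th, 7th, ...).
"gradual" → "gdl".

gdl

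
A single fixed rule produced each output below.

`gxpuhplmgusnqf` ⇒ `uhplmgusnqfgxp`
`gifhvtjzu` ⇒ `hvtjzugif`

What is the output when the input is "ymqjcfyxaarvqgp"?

jcfyxaarvqgpymq

The transformation: move the first 3 characters to the end (rotate left by 3).
For "ymqjcfyxaarvqgp" the result is "jcfyxaarvqgpymq".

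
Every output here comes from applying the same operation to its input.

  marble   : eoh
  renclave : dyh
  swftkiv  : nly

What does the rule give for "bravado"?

Looking at the pairs, the operation is to shift every letter 3 places forward in the alphabet (wrapping around), then keep only the last 3 characters.
Starting from "bravado": after the first operation, "eudydgr"; after the second, "dgr".

dgr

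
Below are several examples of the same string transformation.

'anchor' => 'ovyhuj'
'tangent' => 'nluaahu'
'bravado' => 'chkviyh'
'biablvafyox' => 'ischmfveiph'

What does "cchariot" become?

Looking at the pairs, the operation is to shift every letter 7 places forward in the alphabet (wrapping around), then move the first 3 characters to the end (rotate left by 3).
On "cchariot": the first step gives "jjohypva", and the second then gives "hypvajjo".
(Check on "tangent": → "ahunlua" → "nluaahu" ✓)

hypvajjo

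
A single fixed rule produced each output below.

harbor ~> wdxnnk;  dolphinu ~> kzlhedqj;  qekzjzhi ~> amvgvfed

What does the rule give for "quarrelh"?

The transformation: shift every letter 4 places backward in the alphabet (wrapping around), then swap each adjacent pair of characters (1↔2, 3↔4, ...).
Working it through for "quarrelh": intermediate "mqwnnahd", final "qmnwandh".
(Check on "qekzjzhi": → "magvfvde" → "amvgvfed" ✓)

qmnwandh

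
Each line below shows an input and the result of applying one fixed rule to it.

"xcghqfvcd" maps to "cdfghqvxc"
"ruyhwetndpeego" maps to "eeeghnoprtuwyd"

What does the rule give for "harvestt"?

The rule is to sort the characters into alphabetical order, then move the first character to the end.
For "harvestt", step one produces "aehrsttv"; step two turns that into "ehrsttva".

ehrsttva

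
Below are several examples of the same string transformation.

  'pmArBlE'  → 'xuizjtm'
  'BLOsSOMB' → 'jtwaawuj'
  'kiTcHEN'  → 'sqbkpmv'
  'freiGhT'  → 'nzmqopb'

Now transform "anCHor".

In each case the input is transformed by: shift every letter 8 places forward in the alphabet (wrapping around), then convert every letter to lowercase.
So "anCHor" becomes "ivkpwz".

ivkpwz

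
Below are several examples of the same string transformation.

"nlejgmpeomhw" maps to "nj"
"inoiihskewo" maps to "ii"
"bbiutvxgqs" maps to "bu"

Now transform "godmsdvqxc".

The pattern: keep one character in every 3, starting at position 1 (positions 1st, 4th, 7th, ...), then keep only the first 2 characters.
Starting from "godmsdvqxc": after the first operation, "gmvc"; after the second, "gm".

gm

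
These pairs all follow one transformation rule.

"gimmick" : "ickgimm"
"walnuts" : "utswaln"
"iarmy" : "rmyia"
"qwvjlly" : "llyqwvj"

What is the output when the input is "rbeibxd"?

bxdrbei

The pattern: move the last 3 characters to the front (rotate right by 3).
On "rbeibxd" that produces "bxdrbei".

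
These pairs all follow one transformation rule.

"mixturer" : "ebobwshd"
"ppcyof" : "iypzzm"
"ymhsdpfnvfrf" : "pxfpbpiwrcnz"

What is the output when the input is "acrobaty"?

The transformation: swap the front and back halves of the string, then shift every letter 10 places forward in the alphabet (wrapping around).
On "acrobaty": the first step gives "batyacro", and the second then gives "lkdikmby".

lkdikmby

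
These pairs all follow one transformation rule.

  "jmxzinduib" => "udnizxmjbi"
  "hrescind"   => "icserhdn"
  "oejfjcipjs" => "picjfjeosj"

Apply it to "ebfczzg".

zcfbegz

What's happening: move the last 2 characters to the front (rotate right by 2), then reverse the string.
Starting from "ebfczzg": after the first operation, "zgebfcz"; after the second, "zcfbegz".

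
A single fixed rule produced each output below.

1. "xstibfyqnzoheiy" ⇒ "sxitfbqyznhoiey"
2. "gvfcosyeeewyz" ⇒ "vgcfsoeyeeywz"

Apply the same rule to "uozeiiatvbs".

oueziitabvs

In each case the input is transformed by: swap each adjacent pair of characters (1↔2, 3↔4, ...).
"uozeiiatvbs" → "oueziitabvs".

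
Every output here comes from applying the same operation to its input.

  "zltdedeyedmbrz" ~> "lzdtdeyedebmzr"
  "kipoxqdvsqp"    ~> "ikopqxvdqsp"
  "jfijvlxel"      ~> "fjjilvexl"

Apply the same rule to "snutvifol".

nstuivofl

Rule — swap each adjacent pair of characters (1↔2, 3↔4, ...).
So "snutvifol" becomes "nstuivofl".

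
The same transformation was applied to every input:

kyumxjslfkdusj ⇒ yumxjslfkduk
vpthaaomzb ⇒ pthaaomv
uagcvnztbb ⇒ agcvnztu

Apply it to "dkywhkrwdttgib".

The pattern: delete the last 2 characters, then move the first character to the end.
"dkywhkrwdttgib" → "kywhkrwdttgd".

kywhkrwdttgd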